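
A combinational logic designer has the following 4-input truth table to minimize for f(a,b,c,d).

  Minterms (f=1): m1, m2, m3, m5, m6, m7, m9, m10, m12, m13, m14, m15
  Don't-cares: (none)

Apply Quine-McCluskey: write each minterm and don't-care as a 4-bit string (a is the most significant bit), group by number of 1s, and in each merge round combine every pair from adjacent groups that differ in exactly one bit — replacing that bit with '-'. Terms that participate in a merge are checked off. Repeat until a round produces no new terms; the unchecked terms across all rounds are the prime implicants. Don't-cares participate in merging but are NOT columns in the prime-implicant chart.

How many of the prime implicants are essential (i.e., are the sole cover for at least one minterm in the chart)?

Round 0: 0001✓ 0010✓ 0011✓ 0101✓ 0110✓ 0111✓ 1001✓ 1010✓ 1100✓ 1101✓ 1110✓ 1111✓
Round 1: -001✓ -010✓ -101✓ -110✓ -111✓ 0-01✓ 0-10✓ 0-11✓ 00-1✓ 001-✓ 01-1✓ 011-✓ 1-01✓ 1-10✓ 11-0✓ 11-1✓ 110-✓ 111-✓
Round 2: --01 --10 -1-1 -11- 0--1 0-1- 11--
PIs = {--01, --10, -1-1, -11-, 0--1, 0-1-, 11--}
Coverage chart:
  m1: --01,0--1
  m2: --10,0-1-
  m3: 0--1,0-1-
  m5: --01,-1-1,0--1
  m6: --10,-11-,0-1-
  m7: -1-1,-11-,0--1,0-1-
  m9: --01 ←essential
  m10: --10 ←essential
  m12: 11-- ←essential
  m13: --01,-1-1,11--
  m14: --10,-11-,11--
  m15: -1-1,-11-,11--
Essential: --01, --10, 11--

3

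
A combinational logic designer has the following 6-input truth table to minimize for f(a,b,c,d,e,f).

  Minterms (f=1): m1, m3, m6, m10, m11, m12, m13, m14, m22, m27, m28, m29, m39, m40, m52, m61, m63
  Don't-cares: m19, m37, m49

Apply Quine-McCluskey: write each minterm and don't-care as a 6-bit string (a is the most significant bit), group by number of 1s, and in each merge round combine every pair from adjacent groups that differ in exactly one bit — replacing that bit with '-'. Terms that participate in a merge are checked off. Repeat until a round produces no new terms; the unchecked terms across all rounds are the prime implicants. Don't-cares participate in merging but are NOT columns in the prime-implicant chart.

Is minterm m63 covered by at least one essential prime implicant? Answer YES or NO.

Round 0: 000001✓ 000011✓ 000110✓ 001010✓ 001011✓ 001100✓ 001101✓ 001110✓ 010011✓ 010110✓ 011011✓ 011100✓ 011101✓ 100101✓ 100111✓ 101000 110001 110100 111101✓ 111111✓
Round 1: -11101 0-0011✓ 0-0110 0-1011✓ 0-1100✓ 0-1101✓ 00-011✓ 00-110 0000-1 001-10 00101- 0011-0 00110-✓ 01-011✓ 01110-✓ 1001-1 1111-1
Round 2: 0--011 0-110-
PIs = {-11101, 0--011, 0-0110, 0-110-, 00-110, 0000-1, 001-10, 00101-, 0011-0, 1001-1, 101000, 110001, 110100, 1111-1}
Coverage chart:
  m1: 0000-1 ←essential
  m3: 0--011,0000-1
  m6: 0-0110,00-110
  m10: 001-10,00101-
  m11: 0--011,00101-
  m12: 0-110-,0011-0
  m13: 0-110- ←essential
  m14: 00-110,001-10,0011-0
  m22: 0-0110 ←essential
  m27: 0--011 ←essential
  m28: 0-110- ←essential
  m29: -11101,0-110-
  m39: 1001-1 ←essential
  m40: 101000 ←essential
  m52: 110100 ←essential
  m61: -11101,1111-1
  m63: 1111-1 ←essential
Essential: 0--011, 0-0110, 0-110-, 0000-1, 1001-1, 101000, 110100, 1111-1

YES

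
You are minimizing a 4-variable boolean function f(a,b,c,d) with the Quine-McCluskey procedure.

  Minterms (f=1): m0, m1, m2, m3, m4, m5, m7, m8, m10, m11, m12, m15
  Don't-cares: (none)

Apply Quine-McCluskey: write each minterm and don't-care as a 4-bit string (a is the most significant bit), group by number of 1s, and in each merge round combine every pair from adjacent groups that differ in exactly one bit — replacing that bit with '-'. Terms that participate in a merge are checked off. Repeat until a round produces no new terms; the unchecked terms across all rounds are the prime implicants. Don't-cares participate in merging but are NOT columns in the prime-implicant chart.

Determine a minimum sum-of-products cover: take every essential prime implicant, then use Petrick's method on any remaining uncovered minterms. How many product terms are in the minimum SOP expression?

4

size-2^0 implicants → 0000(✓)  0001(✓)  0010(✓)  0011(✓)  0100(✓)  0101(✓)  0111(✓)  1000(✓)  1010(✓)  1011(✓)  1100(✓)  1111(✓)
size-2^1 implicants → -000(✓)  -010(✓)  -011(✓)  -100(✓)  -111(✓)  0-00(✓)  0-01(✓)  0-11(✓)  00-0(✓)  00-1(✓)  000-(✓)  001-(✓)  01-1(✓)  010-(✓)  1-00(✓)  1-11(✓)  10-0(✓)  101-(✓)
size-2^2 implicants → --00  --11  -0-0  -01-  0--1  0-0-  00--
Unchecked terms (primes): --00, --11, -0-0, -01-, 0--1, 0-0-, 00--
Minterm coverage:
  m0 ⊆ --00,-0-0,0-0-,00--
  m1 ⊆ 0--1,0-0-,00--
  m2 ⊆ -0-0,-01-,00--
  m3 ⊆ --11,-01-,0--1,00--
  m4 ⊆ --00,0-0-
  m5 ⊆ 0--1,0-0-
  m7 ⊆ --11,0--1
  m8 ⊆ --00,-0-0
  m10 ⊆ -0-0,-01-
  m11 ⊆ --11,-01-
  m12 ⊆ --00 [E]
  m15 ⊆ --11 [E]
E = {--00, --11}
Petrick residual → -0-0, 0--1
Cover = c'd' + cd + b'd' + a'd  |cover|=4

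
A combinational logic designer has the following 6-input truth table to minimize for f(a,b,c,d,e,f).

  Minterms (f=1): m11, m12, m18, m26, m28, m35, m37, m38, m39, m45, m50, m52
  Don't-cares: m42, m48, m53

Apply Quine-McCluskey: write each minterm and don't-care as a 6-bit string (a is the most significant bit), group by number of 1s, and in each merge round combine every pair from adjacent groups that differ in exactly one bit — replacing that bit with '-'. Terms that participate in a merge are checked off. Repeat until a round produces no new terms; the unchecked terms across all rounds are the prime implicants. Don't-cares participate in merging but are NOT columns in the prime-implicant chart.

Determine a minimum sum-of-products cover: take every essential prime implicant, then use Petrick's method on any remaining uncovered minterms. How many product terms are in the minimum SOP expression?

8

size-2^0 implicants → 001011  001100(✓)  010010(✓)  011010(✓)  011100(✓)  100011(✓)  100101(✓)  100110(✓)  100111(✓)  101010  101101(✓)  110000(✓)  110010(✓)  110100(✓)  110101(✓)
size-2^1 implicants → -10010  0-1100  01-010  1-0101  10-101  100-11  1001-1  10011-  110-00  1100-0  11010-
Unchecked terms (primes): -10010, 0-1100, 001011, 01-010, 1-0101, 10-101, 100-11, 1001-1, 10011-, 101010, 110-00, 1100-0, 11010-
Minterm coverage:
  m11 ⊆ 001011 [E]
  m12 ⊆ 0-1100 [E]
  m18 ⊆ -10010,01-010
  m26 ⊆ 01-010 [E]
  m28 ⊆ 0-1100 [E]
  m35 ⊆ 100-11 [E]
  m37 ⊆ 1-0101,10-101,1001-1
  m38 ⊆ 10011- [E]
  m39 ⊆ 100-11,1001-1,10011-
  m45 ⊆ 10-101 [E]
  m50 ⊆ -10010,1100-0
  m52 ⊆ 110-00,11010-
E = {0-1100, 001011, 01-010, 10-101, 100-11, 10011-}
Petrick residual → -10010, 110-00
Cover = bc'd'ef' + a'cde'f' + a'b'cd'ef + a'bd'ef' + ab'de'f + ab'c'ef + ab'c'de + abc'e'f'  |cover|=8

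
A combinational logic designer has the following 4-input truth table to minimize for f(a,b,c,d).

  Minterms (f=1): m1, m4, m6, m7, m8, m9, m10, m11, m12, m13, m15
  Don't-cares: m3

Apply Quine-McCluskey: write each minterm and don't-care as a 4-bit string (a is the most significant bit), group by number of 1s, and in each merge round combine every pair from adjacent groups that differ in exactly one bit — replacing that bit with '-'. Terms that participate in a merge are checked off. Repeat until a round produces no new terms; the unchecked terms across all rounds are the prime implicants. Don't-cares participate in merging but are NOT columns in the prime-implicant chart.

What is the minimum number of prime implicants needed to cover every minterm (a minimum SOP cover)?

5

[col 0] 0001*, 0011*, 0100*, 0110*, 0111*, 1000*, 1001*, 1010*, 1011*, 1100*, 1101*, 1111*
[col 1] -001*, -011*, -100, -111*, 0-11*, 00-1*, 01-0, 011-, 1-00*, 1-01*, 1-11*, 10-0*, 10-1*, 100-*, 101-*, 11-1*, 110-*
[col 2] --11, -0-1, 1--1, 1-0-, 10--
Prime implicants: --11, -0-1, -100, 01-0, 011-, 1--1, 1-0-, 10--
PI chart (minterm → PIs covering it):
  1 | -0-1  (sole → essential)
  4 | -100,01-0
  6 | 01-0,011-
  7 | --11,011-
  8 | 1-0-,10--
  9 | -0-1,1--1,1-0-,10--
  10 | 10--  (sole → essential)
  11 | --11,-0-1,1--1,10--
  12 | -100,1-0-
  13 | 1--1,1-0-
  15 | --11,1--1
Essential prime implicants: -0-1, 10--
Petrick residual → --11, 01-0, 1-0-
Minimum SOP uses 5 PIs: cd + b'd + a'bd' + ac' + ab'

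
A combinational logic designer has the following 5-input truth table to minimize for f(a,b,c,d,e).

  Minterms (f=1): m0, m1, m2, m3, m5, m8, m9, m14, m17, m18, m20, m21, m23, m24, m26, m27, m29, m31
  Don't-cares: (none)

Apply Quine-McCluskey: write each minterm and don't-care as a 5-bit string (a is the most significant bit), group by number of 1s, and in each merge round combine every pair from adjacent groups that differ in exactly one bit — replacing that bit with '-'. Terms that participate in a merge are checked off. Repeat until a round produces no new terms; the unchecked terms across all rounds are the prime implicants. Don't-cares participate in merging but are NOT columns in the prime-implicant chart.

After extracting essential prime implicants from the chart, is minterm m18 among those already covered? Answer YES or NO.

Round 0: 00000✓ 00001✓ 00010✓ 00011✓ 00101✓ 01000✓ 01001✓ 01110 10001✓ 10010✓ 10100✓ 10101✓ 10111✓ 11000✓ 11010✓ 11011✓ 11101✓ 11111✓
Round 1: -0001✓ -0010 -0101✓ -1000 0-000✓ 0-001✓ 00-01✓ 000-0✓ 000-1✓ 0000-✓ 0001-✓ 0100-✓ 1-010 1-101✓ 1-111✓ 10-01✓ 101-1✓ 1010- 11-11 110-0 1101- 111-1✓
Round 2: -0-01 0-00- 000-- 1-1-1
PIs = {-0-01, -0010, -1000, 0-00-, 000--, 01110, 1-010, 1-1-1, 1010-, 11-11, 110-0, 1101-}
Coverage chart:
  m0: 0-00-,000--
  m1: -0-01,0-00-,000--
  m2: -0010,000--
  m3: 000-- ←essential
  m5: -0-01 ←essential
  m8: -1000,0-00-
  m9: 0-00- ←essential
  m14: 01110 ←essential
  m17: -0-01 ←essential
  m18: -0010,1-010
  m20: 1010- ←essential
  m21: -0-01,1-1-1,1010-
  m23: 1-1-1 ←essential
  m24: -1000,110-0
  m26: 1-010,110-0,1101-
  m27: 11-11,1101-
  m29: 1-1-1 ←essential
  m31: 1-1-1,11-11
Essential: -0-01, 0-00-, 000--, 01110, 1-1-1, 1010-

NO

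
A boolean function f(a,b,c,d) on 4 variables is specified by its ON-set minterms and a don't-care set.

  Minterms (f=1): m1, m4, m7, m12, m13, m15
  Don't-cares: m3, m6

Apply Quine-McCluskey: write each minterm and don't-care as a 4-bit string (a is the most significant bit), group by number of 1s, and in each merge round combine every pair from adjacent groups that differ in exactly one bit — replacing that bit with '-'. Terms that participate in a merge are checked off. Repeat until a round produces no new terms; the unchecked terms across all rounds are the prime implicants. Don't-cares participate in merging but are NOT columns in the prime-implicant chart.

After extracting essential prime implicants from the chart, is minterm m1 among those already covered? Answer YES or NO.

[col 0] 0001*, 0011*, 0100*, 0110*, 0111*, 1100*, 1101*, 1111*
[col 1] -100, -111, 0-11, 00-1, 01-0, 011-, 11-1, 110-
Prime implicants: -100, -111, 0-11, 00-1, 01-0, 011-, 11-1, 110-
PI chart (minterm → PIs covering it):
  1 | 00-1  (sole → essential)
  4 | -100,01-0
  7 | -111,0-11,011-
  12 | -100,110-
  13 | 11-1,110-
  15 | -111,11-1
Essential prime implicants: 00-1

YES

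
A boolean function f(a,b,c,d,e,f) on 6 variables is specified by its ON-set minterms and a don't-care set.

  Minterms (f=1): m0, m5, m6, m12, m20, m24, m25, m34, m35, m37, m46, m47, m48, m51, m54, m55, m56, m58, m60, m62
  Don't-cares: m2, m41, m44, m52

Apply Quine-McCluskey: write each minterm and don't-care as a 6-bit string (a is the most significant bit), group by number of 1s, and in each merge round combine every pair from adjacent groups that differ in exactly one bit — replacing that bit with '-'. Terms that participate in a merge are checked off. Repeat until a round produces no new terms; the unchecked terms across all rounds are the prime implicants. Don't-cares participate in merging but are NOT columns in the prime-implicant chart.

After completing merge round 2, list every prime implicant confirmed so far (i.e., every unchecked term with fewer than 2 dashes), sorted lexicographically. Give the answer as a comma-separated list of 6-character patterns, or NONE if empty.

size-2^0 implicants → 000000(✓)  000010(✓)  000101(✓)  000110(✓)  001100(✓)  010100(✓)  011000(✓)  011001(✓)  100010(✓)  100011(✓)  100101(✓)  101001  101100(✓)  101110(✓)  101111(✓)  110000(✓)  110011(✓)  110100(✓)  110110(✓)  110111(✓)  111000(✓)  111010(✓)  111100(✓)  111110(✓)
size-2^1 implicants → -00010  -00101  -01100  -10100  -11000  000-10  0000-0  01100-  1-0011  1-1100(✓)  1-1110(✓)  10001-  1011-0(✓)  10111-  11-000(✓)  11-100(✓)  11-110(✓)  110-00(✓)  110-11  1101-0(✓)  11011-  111-00(✓)  111-10(✓)  1110-0(✓)  1111-0(✓)
size-2^2 implicants → 1-11-0  11--00  11-1-0  111--0
Unchecked terms (primes): -00010, -00101, -01100, -10100, -11000, 000-10, 0000-0, 01100-, 1-0011, 1-11-0, 10001-, 101001, 10111-, 11--00, 11-1-0, 110-11, 11011-, 111--0

-00010, -00101, -01100, -10100, -11000, 000-10, 0000-0, 01100-, 1-0011, 10001-, 101001, 10111-, 110-11, 11011-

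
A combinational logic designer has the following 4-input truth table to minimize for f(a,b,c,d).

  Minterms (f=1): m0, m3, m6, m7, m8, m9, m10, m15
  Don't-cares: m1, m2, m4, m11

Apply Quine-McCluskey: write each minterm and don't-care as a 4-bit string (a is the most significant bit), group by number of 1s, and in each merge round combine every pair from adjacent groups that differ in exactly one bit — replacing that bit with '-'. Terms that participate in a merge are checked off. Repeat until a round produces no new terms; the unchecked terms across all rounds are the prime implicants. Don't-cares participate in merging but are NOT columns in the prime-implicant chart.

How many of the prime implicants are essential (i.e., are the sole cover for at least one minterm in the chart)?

2

size-2^0 implicants → 0000(✓)  0001(✓)  0010(✓)  0011(✓)  0100(✓)  0110(✓)  0111(✓)  1000(✓)  1001(✓)  1010(✓)  1011(✓)  1111(✓)
size-2^1 implicants → -000(✓)  -001(✓)  -010(✓)  -011(✓)  -111(✓)  0-00(✓)  0-10(✓)  0-11(✓)  00-0(✓)  00-1(✓)  000-(✓)  001-(✓)  01-0(✓)  011-(✓)  1-11(✓)  10-0(✓)  10-1(✓)  100-(✓)  101-(✓)
size-2^2 implicants → --11  -0-0(✓)  -0-1(✓)  -00-(✓)  -01-(✓)  0--0  0-1-  00--(✓)  10--(✓)
size-2^3 implicants → -0--
Unchecked terms (primes): --11, -0--, 0--0, 0-1-
Minterm coverage:
  m0 ⊆ -0--,0--0
  m3 ⊆ --11,-0--,0-1-
  m6 ⊆ 0--0,0-1-
  m7 ⊆ --11,0-1-
  m8 ⊆ -0-- [E]
  m9 ⊆ -0-- [E]
  m10 ⊆ -0-- [E]
  m15 ⊆ --11 [E]
E = {--11, -0--}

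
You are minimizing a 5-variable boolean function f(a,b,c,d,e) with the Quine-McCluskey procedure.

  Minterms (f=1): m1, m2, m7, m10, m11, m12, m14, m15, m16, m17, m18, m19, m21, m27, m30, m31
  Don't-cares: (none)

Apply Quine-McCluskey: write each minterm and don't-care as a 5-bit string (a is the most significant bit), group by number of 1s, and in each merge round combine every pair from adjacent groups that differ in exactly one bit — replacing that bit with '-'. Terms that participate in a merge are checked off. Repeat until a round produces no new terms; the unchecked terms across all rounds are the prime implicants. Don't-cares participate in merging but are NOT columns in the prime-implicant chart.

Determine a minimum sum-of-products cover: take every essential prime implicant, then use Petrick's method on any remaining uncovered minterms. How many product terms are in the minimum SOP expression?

size-2^0 implicants → 00001(✓)  00010(✓)  00111(✓)  01010(✓)  01011(✓)  01100(✓)  01110(✓)  01111(✓)  10000(✓)  10001(✓)  10010(✓)  10011(✓)  10101(✓)  11011(✓)  11110(✓)  11111(✓)
size-2^1 implicants → -0001  -0010  -1011(✓)  -1110(✓)  -1111(✓)  0-010  0-111  01-10(✓)  01-11(✓)  0101-(✓)  011-0  0111-(✓)  1-011  10-01  100-0(✓)  100-1(✓)  1000-(✓)  1001-(✓)  11-11(✓)  1111-(✓)
size-2^2 implicants → -1-11  -111-  01-1-  100--
Unchecked terms (primes): -0001, -0010, -1-11, -111-, 0-010, 0-111, 01-1-, 011-0, 1-011, 10-01, 100--
Minterm coverage:
  m1 ⊆ -0001 [E]
  m2 ⊆ -0010,0-010
  m7 ⊆ 0-111 [E]
  m10 ⊆ 0-010,01-1-
  m11 ⊆ -1-11,01-1-
  m12 ⊆ 011-0 [E]
  m14 ⊆ -111-,01-1-,011-0
  m15 ⊆ -1-11,-111-,0-111,01-1-
  m16 ⊆ 100-- [E]
  m17 ⊆ -0001,10-01,100--
  m18 ⊆ -0010,100--
  m19 ⊆ 1-011,100--
  m21 ⊆ 10-01 [E]
  m27 ⊆ -1-11,1-011
  m30 ⊆ -111- [E]
  m31 ⊆ -1-11,-111-
E = {-0001, -111-, 0-111, 011-0, 10-01, 100--}
Petrick residual → -1-11, 0-010
Cover = b'c'd'e + bde + bcd + a'c'de' + a'cde + a'bce' + ab'd'e + ab'c'  |cover|=8

8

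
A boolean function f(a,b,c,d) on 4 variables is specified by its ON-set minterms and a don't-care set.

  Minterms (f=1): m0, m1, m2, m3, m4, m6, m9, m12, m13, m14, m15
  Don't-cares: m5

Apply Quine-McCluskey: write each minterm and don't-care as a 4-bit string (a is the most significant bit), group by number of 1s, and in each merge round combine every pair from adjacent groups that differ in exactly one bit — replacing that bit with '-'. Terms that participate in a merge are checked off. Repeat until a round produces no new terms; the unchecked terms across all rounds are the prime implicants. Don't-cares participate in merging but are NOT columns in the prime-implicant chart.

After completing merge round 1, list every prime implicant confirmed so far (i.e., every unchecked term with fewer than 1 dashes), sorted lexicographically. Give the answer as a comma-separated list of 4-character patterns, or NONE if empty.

NONE

size-2^0 implicants → 0000(✓)  0001(✓)  0010(✓)  0011(✓)  0100(✓)  0101(✓)  0110(✓)  1001(✓)  1100(✓)  1101(✓)  1110(✓)  1111(✓)
size-2^1 implicants → -001(✓)  -100(✓)  -101(✓)  -110(✓)  0-00(✓)  0-01(✓)  0-10(✓)  00-0(✓)  00-1(✓)  000-(✓)  001-(✓)  01-0(✓)  010-(✓)  1-01(✓)  11-0(✓)  11-1(✓)  110-(✓)  111-(✓)
size-2^2 implicants → --01  -1-0  -10-  0--0  0-0-  00--  11--
Unchecked terms (primes): --01, -1-0, -10-, 0--0, 0-0-, 00--, 11--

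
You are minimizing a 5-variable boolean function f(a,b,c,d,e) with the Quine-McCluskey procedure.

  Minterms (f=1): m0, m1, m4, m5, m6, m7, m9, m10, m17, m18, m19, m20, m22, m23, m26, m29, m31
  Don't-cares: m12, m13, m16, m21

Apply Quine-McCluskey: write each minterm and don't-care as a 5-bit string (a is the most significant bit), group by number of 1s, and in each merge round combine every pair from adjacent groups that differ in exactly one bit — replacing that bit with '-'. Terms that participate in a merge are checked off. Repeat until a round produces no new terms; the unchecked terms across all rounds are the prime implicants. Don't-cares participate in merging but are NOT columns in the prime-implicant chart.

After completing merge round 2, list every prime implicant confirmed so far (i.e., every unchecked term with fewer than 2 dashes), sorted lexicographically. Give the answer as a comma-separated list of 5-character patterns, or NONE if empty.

-1010, 1-010

Round 0: 00000✓ 00001✓ 00100✓ 00101✓ 00110✓ 00111✓ 01001✓ 01010✓ 01100✓ 01101✓ 10000✓ 10001✓ 10010✓ 10011✓ 10100✓ 10101✓ 10110✓ 10111✓ 11010✓ 11101✓ 11111✓
Round 1: -0000✓ -0001✓ -0100✓ -0101✓ -0110✓ -0111✓ -1010 -1101✓ 0-001✓ 0-100✓ 0-101✓ 00-00✓ 00-01✓ 0000-✓ 001-0✓ 001-1✓ 0010-✓ 0011-✓ 01-01✓ 0110-✓ 1-010 1-101✓ 1-111✓ 10-00✓ 10-01✓ 10-10✓ 10-11✓ 100-0✓ 100-1✓ 1000-✓ 1001-✓ 101-0✓ 101-1✓ 1010-✓ 1011-✓ 111-1✓
Round 2: --101 -0-00✓ -0-01✓ -000-✓ -01-0✓ -01-1✓ -010-✓ -011-✓ 0--01 0-10- 00-0-✓ 001--✓ 1-1-1 10--0✓ 10--1✓ 10-0-✓ 10-1-✓ 100--✓ 101--✓
Round 3: -0-0- -01-- 10---
PIs = {--101, -0-0-, -01--, -1010, 0--01, 0-10-, 1-010, 1-1-1, 10---}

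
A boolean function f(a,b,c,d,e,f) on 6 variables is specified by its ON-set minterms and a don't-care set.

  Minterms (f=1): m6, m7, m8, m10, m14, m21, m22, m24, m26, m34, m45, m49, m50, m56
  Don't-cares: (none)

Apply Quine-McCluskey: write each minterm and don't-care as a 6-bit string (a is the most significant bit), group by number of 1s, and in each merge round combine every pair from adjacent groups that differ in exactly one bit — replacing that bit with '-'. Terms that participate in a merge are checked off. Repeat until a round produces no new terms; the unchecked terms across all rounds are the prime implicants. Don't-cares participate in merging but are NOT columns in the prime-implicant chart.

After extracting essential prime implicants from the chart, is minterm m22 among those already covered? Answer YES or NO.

size-2^0 implicants → 000110(✓)  000111(✓)  001000(✓)  001010(✓)  001110(✓)  010101  010110(✓)  011000(✓)  011010(✓)  100010(✓)  101101  110001  110010(✓)  111000(✓)
size-2^1 implicants → -11000  0-0110  0-1000(✓)  0-1010(✓)  00-110  00011-  001-10  0010-0(✓)  0110-0(✓)  1-0010
size-2^2 implicants → 0-10-0
Unchecked terms (primes): -11000, 0-0110, 0-10-0, 00-110, 00011-, 001-10, 010101, 1-0010, 101101, 110001
Minterm coverage:
  m6 ⊆ 0-0110,00-110,00011-
  m7 ⊆ 00011- [E]
  m8 ⊆ 0-10-0 [E]
  m10 ⊆ 0-10-0,001-10
  m14 ⊆ 00-110,001-10
  m21 ⊆ 010101 [E]
  m22 ⊆ 0-0110 [E]
  m24 ⊆ -11000,0-10-0
  m26 ⊆ 0-10-0 [E]
  m34 ⊆ 1-0010 [E]
  m45 ⊆ 101101 [E]
  m49 ⊆ 110001 [E]
  m50 ⊆ 1-0010 [E]
  m56 ⊆ -11000 [E]
E = {-11000, 0-0110, 0-10-0, 00011-, 010101, 1-0010, 101101, 110001}

YES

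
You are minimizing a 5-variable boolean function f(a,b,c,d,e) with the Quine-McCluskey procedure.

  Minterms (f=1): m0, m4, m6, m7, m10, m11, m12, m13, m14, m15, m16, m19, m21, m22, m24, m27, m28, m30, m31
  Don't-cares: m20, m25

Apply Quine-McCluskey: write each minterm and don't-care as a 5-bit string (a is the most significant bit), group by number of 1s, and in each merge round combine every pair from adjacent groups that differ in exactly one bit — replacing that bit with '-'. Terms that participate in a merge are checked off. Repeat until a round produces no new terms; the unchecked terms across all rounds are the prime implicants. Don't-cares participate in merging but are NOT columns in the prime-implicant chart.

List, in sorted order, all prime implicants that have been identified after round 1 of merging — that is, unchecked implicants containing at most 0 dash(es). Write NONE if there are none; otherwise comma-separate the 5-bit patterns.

NONE

[col 0] 00000*, 00100*, 00110*, 00111*, 01010*, 01011*, 01100*, 01101*, 01110*, 01111*, 10000*, 10011*, 10100*, 10101*, 10110*, 11000*, 11001*, 11011*, 11100*, 11110*, 11111*
[col 1] -0000*, -0100*, -0110*, -1011*, -1100*, -1110*, -1111*, 0-100*, 0-110*, 0-111*, 00-00*, 001-0*, 0011-*, 01-10*, 01-11*, 0101-*, 011-0*, 011-1*, 0110-*, 0111-*, 1-000*, 1-011, 1-100*, 1-110*, 10-00*, 101-0*, 1010-, 11-00*, 11-11*, 110-1, 1100-, 111-0*, 1111-*
[col 2] --100*, --110*, -0-00, -01-0*, -1-11, -11-0*, -111-, 0-1-0*, 0-11-, 01-1-, 011--, 1--00, 1-1-0*
[col 3] --1-0
Prime implicants: --1-0, -0-00, -1-11, -111-, 0-11-, 01-1-, 011--, 1--00, 1-011, 1010-, 110-1, 1100-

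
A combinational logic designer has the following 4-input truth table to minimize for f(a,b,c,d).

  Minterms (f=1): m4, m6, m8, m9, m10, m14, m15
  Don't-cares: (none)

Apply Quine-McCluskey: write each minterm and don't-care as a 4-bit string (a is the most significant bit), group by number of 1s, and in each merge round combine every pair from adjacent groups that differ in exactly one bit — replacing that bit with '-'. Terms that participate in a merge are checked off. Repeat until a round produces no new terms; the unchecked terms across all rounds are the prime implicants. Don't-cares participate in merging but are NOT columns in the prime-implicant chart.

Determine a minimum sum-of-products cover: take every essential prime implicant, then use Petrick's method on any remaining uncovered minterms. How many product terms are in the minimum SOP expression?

Round 0: 0100✓ 0110✓ 1000✓ 1001✓ 1010✓ 1110✓ 1111✓
Round 1: -110 01-0 1-10 10-0 100- 111-
PIs = {-110, 01-0, 1-10, 10-0, 100-, 111-}
Coverage chart:
  m4: 01-0 ←essential
  m6: -110,01-0
  m8: 10-0,100-
  m9: 100- ←essential
  m10: 1-10,10-0
  m14: -110,1-10,111-
  m15: 111- ←essential
Essential: 01-0, 100-, 111-
Petrick residual → 1-10
Min cover (4 terms): a'bd' + acd' + ab'c' + abc

4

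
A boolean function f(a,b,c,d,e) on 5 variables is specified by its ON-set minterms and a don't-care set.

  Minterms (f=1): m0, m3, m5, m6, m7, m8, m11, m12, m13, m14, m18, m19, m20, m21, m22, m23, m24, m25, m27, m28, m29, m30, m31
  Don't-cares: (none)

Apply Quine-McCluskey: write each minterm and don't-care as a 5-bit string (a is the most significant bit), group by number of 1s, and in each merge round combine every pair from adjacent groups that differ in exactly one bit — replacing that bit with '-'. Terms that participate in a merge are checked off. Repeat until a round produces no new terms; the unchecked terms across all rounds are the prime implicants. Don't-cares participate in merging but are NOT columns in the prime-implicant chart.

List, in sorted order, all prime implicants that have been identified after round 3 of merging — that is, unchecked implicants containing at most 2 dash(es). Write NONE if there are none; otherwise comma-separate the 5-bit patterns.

[col 0] 00000*, 00011*, 00101*, 00110*, 00111*, 01000*, 01011*, 01100*, 01101*, 01110*, 10010*, 10011*, 10100*, 10101*, 10110*, 10111*, 11000*, 11001*, 11011*, 11100*, 11101*, 11110*, 11111*
[col 1] -0011*, -0101*, -0110*, -0111*, -1000*, -1011*, -1100*, -1101*, -1110*, 0-000, 0-011*, 0-101*, 0-110*, 00-11*, 001-1*, 0011-*, 01-00*, 011-0*, 0110-*, 1-011*, 1-100*, 1-101*, 1-110*, 1-111*, 10-10*, 10-11*, 1001-*, 101-0*, 101-1*, 1010-*, 1011-*, 11-00*, 11-01*, 11-11*, 110-1*, 1100-*, 111-0*, 111-1*, 1110-*, 1111-*
[col 2] --011, --101, --110, -0-11, -01-1, -011-, -1-00, -11-0, -110-, 1--11, 1-1-0*, 1-1-1*, 1-10-*, 1-11-*, 10-1-, 101--*, 11--1, 11-0-, 111--*
[col 3] 1-1--
Prime implicants: --011, --101, --110, -0-11, -01-1, -011-, -1-00, -11-0, -110-, 0-000, 1--11, 1-1--, 10-1-, 11--1, 11-0-

--011, --101, --110, -0-11, -01-1, -011-, -1-00, -11-0, -110-, 0-000, 1--11, 10-1-, 11--1, 11-0-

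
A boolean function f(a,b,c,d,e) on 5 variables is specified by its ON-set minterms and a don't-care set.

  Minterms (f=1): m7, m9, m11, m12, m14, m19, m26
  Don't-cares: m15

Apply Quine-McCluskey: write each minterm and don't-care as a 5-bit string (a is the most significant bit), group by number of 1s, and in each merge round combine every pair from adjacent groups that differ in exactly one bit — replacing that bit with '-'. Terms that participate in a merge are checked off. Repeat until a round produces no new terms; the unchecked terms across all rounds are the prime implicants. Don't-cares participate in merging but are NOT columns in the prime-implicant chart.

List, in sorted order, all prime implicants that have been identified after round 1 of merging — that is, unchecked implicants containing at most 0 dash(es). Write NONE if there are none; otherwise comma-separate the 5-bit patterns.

10011, 11010

size-2^0 implicants → 00111(✓)  01001(✓)  01011(✓)  01100(✓)  01110(✓)  01111(✓)  10011  11010
size-2^1 implicants → 0-111  01-11  010-1  011-0  0111-
Unchecked terms (primes): 0-111, 01-11, 010-1, 011-0, 0111-, 10011, 11010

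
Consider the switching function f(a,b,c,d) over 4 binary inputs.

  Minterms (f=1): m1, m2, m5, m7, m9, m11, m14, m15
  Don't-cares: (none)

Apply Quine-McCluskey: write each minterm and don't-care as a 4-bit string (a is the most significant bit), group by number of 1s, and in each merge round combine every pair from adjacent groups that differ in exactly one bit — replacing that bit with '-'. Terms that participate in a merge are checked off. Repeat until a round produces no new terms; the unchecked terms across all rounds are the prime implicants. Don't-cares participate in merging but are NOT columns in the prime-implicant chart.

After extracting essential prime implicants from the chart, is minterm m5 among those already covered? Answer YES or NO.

[col 0] 0001*, 0010, 0101*, 0111*, 1001*, 1011*, 1110*, 1111*
[col 1] -001, -111, 0-01, 01-1, 1-11, 10-1, 111-
Prime implicants: -001, -111, 0-01, 0010, 01-1, 1-11, 10-1, 111-
PI chart (minterm → PIs covering it):
  1 | -001,0-01
  2 | 0010  (sole → essential)
  5 | 0-01,01-1
  7 | -111,01-1
  9 | -001,10-1
  11 | 1-11,10-1
  14 | 111-  (sole → essential)
  15 | -111,1-11,111-
Essential prime implicants: 0010, 111-

NO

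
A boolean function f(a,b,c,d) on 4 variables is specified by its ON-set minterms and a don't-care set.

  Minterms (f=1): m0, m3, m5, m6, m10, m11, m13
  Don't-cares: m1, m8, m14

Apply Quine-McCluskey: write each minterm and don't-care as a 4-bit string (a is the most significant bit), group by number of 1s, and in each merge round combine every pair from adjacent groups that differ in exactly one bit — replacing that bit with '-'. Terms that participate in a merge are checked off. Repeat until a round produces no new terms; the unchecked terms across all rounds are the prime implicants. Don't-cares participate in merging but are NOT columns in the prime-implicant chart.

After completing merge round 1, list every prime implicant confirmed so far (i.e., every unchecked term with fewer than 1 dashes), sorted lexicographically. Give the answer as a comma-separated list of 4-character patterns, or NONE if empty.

Round 0: 0000✓ 0001✓ 0011✓ 0101✓ 0110✓ 1000✓ 1010✓ 1011✓ 1101✓ 1110✓
Round 1: -000 -011 -101 -110 0-01 00-1 000- 1-10 10-0 101-
PIs = {-000, -011, -101, -110, 0-01, 00-1, 000-, 1-10, 10-0, 101-}

NONE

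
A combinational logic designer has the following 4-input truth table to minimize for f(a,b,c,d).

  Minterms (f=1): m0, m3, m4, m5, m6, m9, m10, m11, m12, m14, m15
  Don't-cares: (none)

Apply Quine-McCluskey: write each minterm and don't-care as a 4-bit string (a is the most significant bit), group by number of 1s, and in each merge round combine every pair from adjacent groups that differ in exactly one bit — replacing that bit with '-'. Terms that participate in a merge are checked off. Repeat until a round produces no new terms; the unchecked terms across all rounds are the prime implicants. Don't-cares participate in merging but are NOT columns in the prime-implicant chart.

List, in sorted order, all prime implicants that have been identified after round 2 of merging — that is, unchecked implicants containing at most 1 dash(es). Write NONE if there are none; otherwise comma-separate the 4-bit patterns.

[col 0] 0000*, 0011*, 0100*, 0101*, 0110*, 1001*, 1010*, 1011*, 1100*, 1110*, 1111*
[col 1] -011, -100*, -110*, 0-00, 01-0*, 010-, 1-10*, 1-11*, 10-1, 101-*, 11-0*, 111-*
[col 2] -1-0, 1-1-
Prime implicants: -011, -1-0, 0-00, 010-, 1-1-, 10-1

-011, 0-00, 010-, 10-1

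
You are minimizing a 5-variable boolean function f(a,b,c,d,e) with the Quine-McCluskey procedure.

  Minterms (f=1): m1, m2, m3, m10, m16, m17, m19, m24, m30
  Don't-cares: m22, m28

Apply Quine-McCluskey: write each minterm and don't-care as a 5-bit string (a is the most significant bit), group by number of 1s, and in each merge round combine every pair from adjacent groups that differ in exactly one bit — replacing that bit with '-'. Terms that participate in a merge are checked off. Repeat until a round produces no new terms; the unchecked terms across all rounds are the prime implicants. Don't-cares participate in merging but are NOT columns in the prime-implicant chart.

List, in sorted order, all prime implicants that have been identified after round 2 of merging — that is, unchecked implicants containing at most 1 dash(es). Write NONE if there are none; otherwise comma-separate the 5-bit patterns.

0-010, 0001-, 1-000, 1-110, 1000-, 11-00, 111-0

[col 0] 00001*, 00010*, 00011*, 01010*, 10000*, 10001*, 10011*, 10110*, 11000*, 11100*, 11110*
[col 1] -0001*, -0011*, 0-010, 000-1*, 0001-, 1-000, 1-110, 100-1*, 1000-, 11-00, 111-0
[col 2] -00-1
Prime implicants: -00-1, 0-010, 0001-, 1-000, 1-110, 1000-, 11-00, 111-0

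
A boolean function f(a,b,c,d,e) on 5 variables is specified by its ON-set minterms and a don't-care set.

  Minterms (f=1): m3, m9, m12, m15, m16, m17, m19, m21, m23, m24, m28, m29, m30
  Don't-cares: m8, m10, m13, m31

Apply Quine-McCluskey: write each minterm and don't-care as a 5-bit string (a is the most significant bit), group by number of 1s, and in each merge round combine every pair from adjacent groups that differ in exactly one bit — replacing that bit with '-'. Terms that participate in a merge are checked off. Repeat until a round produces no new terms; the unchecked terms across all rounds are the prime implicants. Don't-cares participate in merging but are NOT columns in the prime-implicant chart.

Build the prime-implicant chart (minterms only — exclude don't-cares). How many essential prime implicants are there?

[col 0] 00011*, 01000*, 01001*, 01010*, 01100*, 01101*, 01111*, 10000*, 10001*, 10011*, 10101*, 10111*, 11000*, 11100*, 11101*, 11110*, 11111*
[col 1] -0011, -1000*, -1100*, -1101*, -1111*, 01-00*, 01-01*, 010-0, 0100-*, 011-1*, 0110-*, 1-000, 1-101*, 1-111*, 10-01*, 10-11*, 100-1*, 1000-, 101-1*, 11-00*, 111-0*, 111-1*, 1110-*, 1111-*
[col 2] -1-00, -11-1, -110-, 01-0-, 1-1-1, 10--1, 111--
Prime implicants: -0011, -1-00, -11-1, -110-, 01-0-, 010-0, 1-000, 1-1-1, 10--1, 1000-, 111--
PI chart (minterm → PIs covering it):
  3 | -0011  (sole → essential)
  9 | 01-0-  (sole → essential)
  12 | -1-00,-110-,01-0-
  15 | -11-1  (sole → essential)
  16 | 1-000,1000-
  17 | 10--1,1000-
  19 | -0011,10--1
  21 | 1-1-1,10--1
  23 | 1-1-1,10--1
  24 | -1-00,1-000
  28 | -1-00,-110-,111--
  29 | -11-1,-110-,1-1-1,111--
  30 | 111--  (sole → essential)
Essential prime implicants: -0011, -11-1, 01-0-, 111--

4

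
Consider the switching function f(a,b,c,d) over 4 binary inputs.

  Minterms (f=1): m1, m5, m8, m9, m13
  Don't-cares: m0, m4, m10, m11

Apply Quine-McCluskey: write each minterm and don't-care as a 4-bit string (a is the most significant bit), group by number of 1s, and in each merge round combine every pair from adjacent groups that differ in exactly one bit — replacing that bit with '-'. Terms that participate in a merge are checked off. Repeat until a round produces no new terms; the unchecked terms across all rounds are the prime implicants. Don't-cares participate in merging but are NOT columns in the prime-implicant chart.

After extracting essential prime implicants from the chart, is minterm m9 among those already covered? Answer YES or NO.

[col 0] 0000*, 0001*, 0100*, 0101*, 1000*, 1001*, 1010*, 1011*, 1101*
[col 1] -000*, -001*, -101*, 0-00*, 0-01*, 000-*, 010-*, 1-01*, 10-0*, 10-1*, 100-*, 101-*
[col 2] --01, -00-, 0-0-, 10--
Prime implicants: --01, -00-, 0-0-, 10--
PI chart (minterm → PIs covering it):
  1 | --01,-00-,0-0-
  5 | --01,0-0-
  8 | -00-,10--
  9 | --01,-00-,10--
  13 | --01  (sole → essential)
Essential prime implicants: --01

YES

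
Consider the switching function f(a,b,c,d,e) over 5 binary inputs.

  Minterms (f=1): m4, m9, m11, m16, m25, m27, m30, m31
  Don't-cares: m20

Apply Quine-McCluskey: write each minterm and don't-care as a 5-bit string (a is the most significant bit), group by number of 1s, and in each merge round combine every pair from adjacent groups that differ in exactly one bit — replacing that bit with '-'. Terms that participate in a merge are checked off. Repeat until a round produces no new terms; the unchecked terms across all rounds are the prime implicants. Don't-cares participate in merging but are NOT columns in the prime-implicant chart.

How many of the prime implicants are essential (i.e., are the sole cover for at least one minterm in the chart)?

Round 0: 00100✓ 01001✓ 01011✓ 10000✓ 10100✓ 11001✓ 11011✓ 11110✓ 11111✓
Round 1: -0100 -1001✓ -1011✓ 010-1✓ 10-00 11-11 110-1✓ 1111-
Round 2: -10-1
PIs = {-0100, -10-1, 10-00, 11-11, 1111-}
Coverage chart:
  m4: -0100 ←essential
  m9: -10-1 ←essential
  m11: -10-1 ←essential
  m16: 10-00 ←essential
  m25: -10-1 ←essential
  m27: -10-1,11-11
  m30: 1111- ←essential
  m31: 11-11,1111-
Essential: -0100, -10-1, 10-00, 1111-

4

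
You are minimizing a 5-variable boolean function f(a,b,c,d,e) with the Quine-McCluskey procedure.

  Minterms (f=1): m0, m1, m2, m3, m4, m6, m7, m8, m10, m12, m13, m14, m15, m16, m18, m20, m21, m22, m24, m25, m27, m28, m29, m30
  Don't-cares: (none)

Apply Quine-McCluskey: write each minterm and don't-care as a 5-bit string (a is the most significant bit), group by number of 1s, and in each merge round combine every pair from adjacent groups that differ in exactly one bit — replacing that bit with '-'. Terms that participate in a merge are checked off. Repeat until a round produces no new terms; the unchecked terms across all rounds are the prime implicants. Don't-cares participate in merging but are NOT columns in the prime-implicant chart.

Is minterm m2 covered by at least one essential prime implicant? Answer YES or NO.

[col 0] 00000*, 00001*, 00010*, 00011*, 00100*, 00110*, 00111*, 01000*, 01010*, 01100*, 01101*, 01110*, 01111*, 10000*, 10010*, 10100*, 10101*, 10110*, 11000*, 11001*, 11011*, 11100*, 11101*, 11110*
[col 1] -0000*, -0010*, -0100*, -0110*, -1000*, -1100*, -1101*, -1110*, 0-000*, 0-010*, 0-100*, 0-110*, 0-111*, 00-00*, 00-10*, 00-11*, 000-0*, 000-1*, 0000-*, 0001-*, 001-0*, 0011-*, 01-00*, 01-10*, 010-0*, 011-0*, 011-1*, 0110-*, 0111-*, 1-000*, 1-100*, 1-101*, 1-110*, 10-00*, 10-10*, 100-0*, 101-0*, 1010-*, 11-00*, 11-01*, 110-1, 1100-*, 111-0*, 1110-*
[col 2] --000*, --100*, --110*, -0-00*, -0-10*, -00-0*, -01-0*, -1-00*, -11-0*, -110-, 0--00*, 0--10*, 0-0-0*, 0-1-0*, 0-11-, 00--0*, 00-1-, 000--, 01--0*, 011--, 1--00*, 1-1-0*, 1-10-, 10--0*, 11-0-
[col 3] ---00, --1-0, -0--0, 0---0
Prime implicants: ---00, --1-0, -0--0, -110-, 0---0, 0-11-, 00-1-, 000--, 011--, 1-10-, 11-0-, 110-1
PI chart (minterm → PIs covering it):
  0 | ---00,-0--0,0---0,000--
  1 | 000--  (sole → essential)
  2 | -0--0,0---0,00-1-,000--
  3 | 00-1-,000--
  4 | ---00,--1-0,-0--0,0---0
  6 | --1-0,-0--0,0---0,0-11-,00-1-
  7 | 0-11-,00-1-
  8 | ---00,0---0
  10 | 0---0  (sole → essential)
  12 | ---00,--1-0,-110-,0---0,011--
  13 | -110-,011--
  14 | --1-0,0---0,0-11-,011--
  15 | 0-11-,011--
  16 | ---00,-0--0
  18 | -0--0  (sole → essential)
  20 | ---00,--1-0,-0--0,1-10-
  21 | 1-10-  (sole → essential)
  22 | --1-0,-0--0
  24 | ---00,11-0-
  25 | 11-0-,110-1
  27 | 110-1  (sole → essential)
  28 | ---00,--1-0,-110-,1-10-,11-0-
  29 | -110-,1-10-,11-0-
  30 | --1-0  (sole → essential)
Essential prime implicants: --1-0, -0--0, 0---0, 000--, 1-10-, 110-1

YES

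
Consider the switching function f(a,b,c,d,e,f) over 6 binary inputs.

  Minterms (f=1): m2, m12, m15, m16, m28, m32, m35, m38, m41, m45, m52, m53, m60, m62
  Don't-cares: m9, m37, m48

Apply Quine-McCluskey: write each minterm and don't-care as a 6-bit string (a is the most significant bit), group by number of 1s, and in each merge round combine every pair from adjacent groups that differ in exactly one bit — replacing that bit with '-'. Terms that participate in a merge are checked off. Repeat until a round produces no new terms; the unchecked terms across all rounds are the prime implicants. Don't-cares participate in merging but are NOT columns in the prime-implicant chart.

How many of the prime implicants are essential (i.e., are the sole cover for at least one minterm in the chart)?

8

Round 0: 000010 001001✓ 001100✓ 001111 010000✓ 011100✓ 100000✓ 100011 100101✓ 100110 101001✓ 101101✓ 110000✓ 110100✓ 110101✓ 111100✓ 111110✓
Round 1: -01001 -10000 -11100 0-1100 1-0000 1-0101 10-101 101-01 11-100 110-00 11010- 1111-0
PIs = {-01001, -10000, -11100, 0-1100, 000010, 001111, 1-0000, 1-0101, 10-101, 100011, 100110, 101-01, 11-100, 110-00, 11010-, 1111-0}
Coverage chart:
  m2: 000010 ←essential
  m12: 0-1100 ←essential
  m15: 001111 ←essential
  m16: -10000 ←essential
  m28: -11100,0-1100
  m32: 1-0000 ←essential
  m35: 100011 ←essential
  m38: 100110 ←essential
  m41: -01001,101-01
  m45: 10-101,101-01
  m52: 11-100,110-00,11010-
  m53: 1-0101,11010-
  m60: -11100,11-100,1111-0
  m62: 1111-0 ←essential
Essential: -10000, 0-1100, 000010, 001111, 1-0000, 100011, 100110, 1111-0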